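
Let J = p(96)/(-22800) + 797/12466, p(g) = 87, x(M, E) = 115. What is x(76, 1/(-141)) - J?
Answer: 5444794157/47370800 ≈ 114.94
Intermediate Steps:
J = 2847843/47370800 (J = 87/(-22800) + 797/12466 = 87*(-1/22800) + 797*(1/12466) = -29/7600 + 797/12466 = 2847843/47370800 ≈ 0.060118)
x(76, 1/(-141)) - J = 115 - 1*2847843/47370800 = 115 - 2847843/47370800 = 5444794157/47370800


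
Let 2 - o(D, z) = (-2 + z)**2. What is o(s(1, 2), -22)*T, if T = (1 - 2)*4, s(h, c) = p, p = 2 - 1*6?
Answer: 2296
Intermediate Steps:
p = -4 (p = 2 - 6 = -4)
s(h, c) = -4
o(D, z) = 2 - (-2 + z)**2
T = -4 (T = -1*4 = -4)
o(s(1, 2), -22)*T = (2 - (-2 - 22)**2)*(-4) = (2 - 1*(-24)**2)*(-4) = (2 - 1*576)*(-4) = (2 - 576)*(-4) = -574*(-4) = 2296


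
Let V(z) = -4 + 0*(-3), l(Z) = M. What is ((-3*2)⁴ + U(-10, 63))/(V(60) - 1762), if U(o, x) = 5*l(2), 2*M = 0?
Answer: -648/883 ≈ -0.73386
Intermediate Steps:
M = 0 (M = (½)*0 = 0)
l(Z) = 0
V(z) = -4 (V(z) = -4 + 0 = -4)
U(o, x) = 0 (U(o, x) = 5*0 = 0)
((-3*2)⁴ + U(-10, 63))/(V(60) - 1762) = ((-3*2)⁴ + 0)/(-4 - 1762) = ((-6)⁴ + 0)/(-1766) = (1296 + 0)*(-1/1766) = 1296*(-1/1766) = -648/883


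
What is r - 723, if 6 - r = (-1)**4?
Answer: -718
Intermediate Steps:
r = 5 (r = 6 - 1*(-1)**4 = 6 - 1*1 = 6 - 1 = 5)
r - 723 = 5 - 723 = -718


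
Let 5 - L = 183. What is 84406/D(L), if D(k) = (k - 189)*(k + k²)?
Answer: -42203/5781351 ≈ -0.0072998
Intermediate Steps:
L = -178 (L = 5 - 1*183 = 5 - 183 = -178)
D(k) = (-189 + k)*(k + k²)
84406/D(L) = 84406/((-178*(-189 + (-178)² - 188*(-178)))) = 84406/((-178*(-189 + 31684 + 33464))) = 84406/((-178*64959)) = 84406/(-11562702) = 84406*(-1/11562702) = -42203/5781351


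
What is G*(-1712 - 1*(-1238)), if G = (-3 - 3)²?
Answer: -17064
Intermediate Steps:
G = 36 (G = (-6)² = 36)
G*(-1712 - 1*(-1238)) = 36*(-1712 - 1*(-1238)) = 36*(-1712 + 1238) = 36*(-474) = -17064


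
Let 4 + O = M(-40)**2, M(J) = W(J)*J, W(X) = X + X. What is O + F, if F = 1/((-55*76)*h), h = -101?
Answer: 4323121511281/422180 ≈ 1.0240e+7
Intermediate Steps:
W(X) = 2*X
M(J) = 2*J**2 (M(J) = (2*J)*J = 2*J**2)
F = 1/422180 (F = 1/(-55*76*(-101)) = 1/(-4180*(-101)) = 1/422180 ≈ 2.3687e-6)
O = 10239996 (O = -4 + (2*(-40)**2)**2 = -4 + (2*1600)**2 = -4 + 3200**2 = -4 + 10240000 = 10239996)
O + F = 10239996 + 1/422180 = 4323121511281/422180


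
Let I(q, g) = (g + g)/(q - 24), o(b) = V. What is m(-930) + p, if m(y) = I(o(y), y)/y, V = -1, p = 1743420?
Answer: 43585498/25 ≈ 1.7434e+6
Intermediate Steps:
o(b) = -1
I(q, g) = 2*g/(-24 + q) (I(q, g) = (2*g)/(-24 + q) = 2*g/(-24 + q))
m(y) = -2/25 (m(y) = (2*y/(-24 - 1))/y = (2*y/(-25))/y = (2*y*(-1/25))/y = (-2*y/25)/y = -2/25)
m(-930) + p = -2/25 + 1743420 = 43585498/25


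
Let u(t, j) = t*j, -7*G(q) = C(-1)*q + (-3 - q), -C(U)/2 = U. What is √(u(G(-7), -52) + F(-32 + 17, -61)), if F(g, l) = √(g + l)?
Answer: √(-3640 + 98*I*√19)/7 ≈ 0.50487 + 8.6337*I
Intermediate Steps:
C(U) = -2*U
G(q) = 3/7 - q/7 (G(q) = -((-2*(-1))*q + (-3 - q))/7 = -(2*q + (-3 - q))/7 = -(-3 + q)/7 = 3/7 - q/7)
u(t, j) = j*t
√(u(G(-7), -52) + F(-32 + 17, -61)) = √(-52*(3/7 - ⅐*(-7)) + √((-32 + 17) - 61)) = √(-52*(3/7 + 1) + √(-15 - 61)) = √(-52*10/7 + √(-76)) = √(-520/7 + 2*I*√19)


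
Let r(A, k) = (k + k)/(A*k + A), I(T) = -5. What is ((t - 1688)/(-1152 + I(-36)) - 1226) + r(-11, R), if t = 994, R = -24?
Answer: -358755900/292721 ≈ -1225.6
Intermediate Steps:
r(A, k) = 2*k/(A + A*k) (r(A, k) = (2*k)/(A + A*k) = 2*k/(A + A*k))
((t - 1688)/(-1152 + I(-36)) - 1226) + r(-11, R) = ((994 - 1688)/(-1152 - 5) - 1226) + 2*(-24)/(-11*(1 - 24)) = (-694/(-1157) - 1226) + 2*(-24)*(-1/11)/(-23) = (-694*(-1/1157) - 1226) + 2*(-24)*(-1/11)*(-1/23) = (694/1157 - 1226) - 48/253 = -1417788/1157 - 48/253 = -358755900/292721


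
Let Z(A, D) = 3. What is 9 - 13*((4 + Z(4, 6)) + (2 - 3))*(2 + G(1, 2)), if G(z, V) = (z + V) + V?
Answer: -537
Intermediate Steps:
G(z, V) = z + 2*V (G(z, V) = (V + z) + V = z + 2*V)
9 - 13*((4 + Z(4, 6)) + (2 - 3))*(2 + G(1, 2)) = 9 - 13*((4 + 3) + (2 - 3))*(2 + (1 + 2*2)) = 9 - 13*(7 - 1)*(2 + (1 + 4)) = 9 - 78*(2 + 5) = 9 - 78*7 = 9 - 13*42 = 9 - 546 = -537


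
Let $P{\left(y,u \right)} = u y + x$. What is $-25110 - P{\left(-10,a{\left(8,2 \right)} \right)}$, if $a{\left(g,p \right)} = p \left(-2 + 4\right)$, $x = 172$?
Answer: $-25242$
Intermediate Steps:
$a{\left(g,p \right)} = 2 p$ ($a{\left(g,p \right)} = p 2 = 2 p$)
$P{\left(y,u \right)} = 172 + u y$ ($P{\left(y,u \right)} = u y + 172 = 172 + u y$)
$-25110 - P{\left(-10,a{\left(8,2 \right)} \right)} = -25110 - \left(172 + 2 \cdot 2 \left(-10\right)\right) = -25110 - \left(172 + 4 \left(-10\right)\right) = -25110 - \left(172 - 40\right) = -25110 - 132 = -25242$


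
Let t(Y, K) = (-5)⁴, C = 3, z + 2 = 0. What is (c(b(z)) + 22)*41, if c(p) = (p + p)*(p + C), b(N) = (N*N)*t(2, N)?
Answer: 513115902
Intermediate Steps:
z = -2 (z = -2 + 0 = -2)
t(Y, K) = 625
b(N) = 625*N² (b(N) = (N*N)*625 = N²*625 = 625*N²)
c(p) = 2*p*(3 + p) (c(p) = (p + p)*(p + 3) = (2*p)*(3 + p) = 2*p*(3 + p))
(c(b(z)) + 22)*41 = (2*(625*(-2)²)*(3 + 625*(-2)²) + 22)*41 = (2*(625*4)*(3 + 625*4) + 22)*41 = (2*2500*(3 + 2500) + 22)*41 = (2*2500*2503 + 22)*41 = (12515000 + 22)*41 = 12515022*41 = 513115902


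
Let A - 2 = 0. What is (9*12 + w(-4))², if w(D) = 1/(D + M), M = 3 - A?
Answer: 104329/9 ≈ 11592.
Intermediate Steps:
A = 2 (A = 2 + 0 = 2)
M = 1 (M = 3 - 1*2 = 3 - 2 = 1)
w(D) = 1/(1 + D) (w(D) = 1/(D + 1) = 1/(1 + D))
(9*12 + w(-4))² = (9*12 + 1/(1 - 4))² = (108 + 1/(-3))² = (108 - ⅓)² = (323/3)² = 104329/9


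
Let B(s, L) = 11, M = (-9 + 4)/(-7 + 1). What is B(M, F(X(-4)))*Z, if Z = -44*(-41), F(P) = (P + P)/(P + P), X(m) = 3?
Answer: 19844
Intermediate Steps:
F(P) = 1 (F(P) = (2*P)/((2*P)) = (2*P)*(1/(2*P)) = 1)
M = 5/6 (M = -5/(-6) = -5*(-1/6) = 5/6 ≈ 0.83333)
Z = 1804
B(M, F(X(-4)))*Z = 11*1804 = 19844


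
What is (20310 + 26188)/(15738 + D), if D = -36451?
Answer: -46498/20713 ≈ -2.2449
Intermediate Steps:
(20310 + 26188)/(15738 + D) = (20310 + 26188)/(15738 - 36451) = 46498/(-20713) = 46498*(-1/20713) = -46498/20713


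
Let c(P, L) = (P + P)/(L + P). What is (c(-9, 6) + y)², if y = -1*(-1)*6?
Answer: 144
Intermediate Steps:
c(P, L) = 2*P/(L + P) (c(P, L) = (2*P)/(L + P) = 2*P/(L + P))
y = 6 (y = 1*6 = 6)
(c(-9, 6) + y)² = (2*(-9)/(6 - 9) + 6)² = (2*(-9)/(-3) + 6)² = (2*(-9)*(-⅓) + 6)² = (6 + 6)² = 12² = 144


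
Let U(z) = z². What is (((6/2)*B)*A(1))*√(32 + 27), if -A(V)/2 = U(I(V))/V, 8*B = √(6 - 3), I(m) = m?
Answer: -3*√177/4 ≈ -9.9781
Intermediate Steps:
B = √3/8 (B = √(6 - 3)/8 = √3/8 ≈ 0.21651)
A(V) = -2*V (A(V) = -2*V²/V = -2*V)
(((6/2)*B)*A(1))*√(32 + 27) = (((6/2)*(√3/8))*(-2*1))*√(32 + 27) = (((6*(½))*(√3/8))*(-2))*√59 = ((3*(√3/8))*(-2))*√59 = ((3*√3/8)*(-2))*√59 = (-3*√3/4)*√59 = -3*√177/4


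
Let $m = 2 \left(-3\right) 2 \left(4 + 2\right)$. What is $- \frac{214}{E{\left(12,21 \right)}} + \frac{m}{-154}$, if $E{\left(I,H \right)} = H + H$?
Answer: $- \frac{1069}{231} \approx -4.6277$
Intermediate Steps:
$E{\left(I,H \right)} = 2 H$
$m = -72$ ($m = - 6 \cdot 2 \cdot 6 = \left(-6\right) 12 = -72$)
$- \frac{214}{E{\left(12,21 \right)}} + \frac{m}{-154} = - \frac{214}{2 \cdot 21} - \frac{72}{-154} = - \frac{214}{42} - - \frac{36}{77} = \left(-214\right) \frac{1}{42} + \frac{36}{77} = - \frac{107}{21} + \frac{36}{77} = - \frac{1069}{231}$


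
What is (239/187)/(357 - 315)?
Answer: 239/7854 ≈ 0.030430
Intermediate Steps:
(239/187)/(357 - 315) = (239*(1/187))/42 = (239/187)*(1/42) = 239/7854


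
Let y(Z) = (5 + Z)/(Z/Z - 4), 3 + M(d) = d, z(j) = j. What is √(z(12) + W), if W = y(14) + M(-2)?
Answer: √6/3 ≈ 0.81650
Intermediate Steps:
M(d) = -3 + d
y(Z) = -5/3 - Z/3 (y(Z) = (5 + Z)/(1 - 4) = (5 + Z)/(-3) = (5 + Z)*(-⅓) = -5/3 - Z/3)
W = -34/3 (W = (-5/3 - ⅓*14) + (-3 - 2) = (-5/3 - 14/3) - 5 = -19/3 - 5 = -34/3 ≈ -11.333)
√(z(12) + W) = √(12 - 34/3) = √(⅔) = √6/3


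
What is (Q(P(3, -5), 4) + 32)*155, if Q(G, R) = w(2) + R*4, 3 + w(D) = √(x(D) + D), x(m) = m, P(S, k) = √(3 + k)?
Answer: 7285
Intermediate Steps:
w(D) = -3 + √2*√D (w(D) = -3 + √(D + D) = -3 + √(2*D) = -3 + √2*√D)
Q(G, R) = -1 + 4*R (Q(G, R) = (-3 + √2*√2) + R*4 = (-3 + 2) + 4*R = -1 + 4*R)
(Q(P(3, -5), 4) + 32)*155 = ((-1 + 4*4) + 32)*155 = ((-1 + 16) + 32)*155 = (15 + 32)*155 = 47*155 = 7285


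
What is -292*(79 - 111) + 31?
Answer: 9375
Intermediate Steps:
-292*(79 - 111) + 31 = -292*(-32) + 31 = 9344 + 31 = 9375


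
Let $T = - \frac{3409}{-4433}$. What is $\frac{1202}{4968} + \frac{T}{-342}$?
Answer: $\frac{50149985}{209219868} \approx 0.2397$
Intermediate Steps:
$T = \frac{3409}{4433}$ ($T = \left(-3409\right) \left(- \frac{1}{4433}\right) = \frac{3409}{4433} \approx 0.769$)
$\frac{1202}{4968} + \frac{T}{-342} = \frac{1202}{4968} + \frac{3409}{4433 \left(-342\right)} = 1202 \cdot \frac{1}{4968} + \frac{3409}{4433} \left(- \frac{1}{342}\right) = \frac{601}{2484} - \frac{3409}{1516086} = \frac{50149985}{209219868}$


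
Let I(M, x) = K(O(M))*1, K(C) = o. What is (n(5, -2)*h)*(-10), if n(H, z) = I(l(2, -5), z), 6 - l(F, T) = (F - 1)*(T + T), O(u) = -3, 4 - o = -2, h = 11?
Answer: -660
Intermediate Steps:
o = 6 (o = 4 - 1*(-2) = 4 + 2 = 6)
K(C) = 6
l(F, T) = 6 - 2*T*(-1 + F) (l(F, T) = 6 - (F - 1)*(T + T) = 6 - (-1 + F)*2*T = 6 - 2*T*(-1 + F))
I(M, x) = 6 (I(M, x) = 6*1 = 6)
n(H, z) = 6
(n(5, -2)*h)*(-10) = (6*11)*(-10) = 66*(-10) = -660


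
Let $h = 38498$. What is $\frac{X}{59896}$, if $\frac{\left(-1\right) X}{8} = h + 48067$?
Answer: $- \frac{86565}{7487} \approx -11.562$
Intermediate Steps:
$X = -692520$ ($X = - 8 \left(38498 + 48067\right) = \left(-8\right) 86565 = -692520$)
$\frac{X}{59896} = - \frac{692520}{59896} = \left(-692520\right) \frac{1}{59896} = - \frac{86565}{7487}$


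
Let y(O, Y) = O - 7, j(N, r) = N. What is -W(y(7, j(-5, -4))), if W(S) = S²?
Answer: 0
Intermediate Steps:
y(O, Y) = -7 + O
-W(y(7, j(-5, -4))) = -(-7 + 7)² = -1*0² = -1*0 = 0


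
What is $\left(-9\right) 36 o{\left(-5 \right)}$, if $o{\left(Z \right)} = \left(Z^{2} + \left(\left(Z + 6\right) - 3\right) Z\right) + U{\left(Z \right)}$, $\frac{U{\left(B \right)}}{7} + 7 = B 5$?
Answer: $61236$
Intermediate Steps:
$U{\left(B \right)} = -49 + 35 B$ ($U{\left(B \right)} = -49 + 7 B 5 = -49 + 7 \cdot 5 B = -49 + 35 B$)
$o{\left(Z \right)} = -49 + Z^{2} + 35 Z + Z \left(3 + Z\right)$ ($o{\left(Z \right)} = \left(Z^{2} + \left(\left(Z + 6\right) - 3\right) Z\right) + \left(-49 + 35 Z\right) = \left(Z^{2} + \left(\left(6 + Z\right) - 3\right) Z\right) + \left(-49 + 35 Z\right) = \left(Z^{2} + \left(3 + Z\right) Z\right) + \left(-49 + 35 Z\right) = \left(Z^{2} + Z \left(3 + Z\right)\right) + \left(-49 + 35 Z\right) = -49 + Z^{2} + 35 Z + Z \left(3 + Z\right)$)
$\left(-9\right) 36 o{\left(-5 \right)} = \left(-9\right) 36 \left(-49 + 2 \left(-5\right)^{2} + 38 \left(-5\right)\right) = - 324 \left(-49 + 2 \cdot 25 - 190\right) = - 324 \left(-49 + 50 - 190\right) = \left(-324\right) \left(-189\right) = 61236$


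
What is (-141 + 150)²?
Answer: 81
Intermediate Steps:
(-141 + 150)² = 9² = 81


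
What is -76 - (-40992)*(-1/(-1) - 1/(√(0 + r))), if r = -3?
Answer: 40916 + 13664*I*√3 ≈ 40916.0 + 23667.0*I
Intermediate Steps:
-76 - (-40992)*(-1/(-1) - 1/(√(0 + r))) = -76 - (-40992)*(-1/(-1) - 1/(√(0 - 3))) = -76 - (-40992)*(-1*(-1) - 1/(√(-3))) = -76 - (-40992)*(1 - 1/(I*√3)) = -76 - (-40992)*(1 - (-1)*I*√3/3) = -76 - (-40992)*(1 + I*√3/3) = -76 - 488*(-84 - 28*I*√3) = -76 + (40992 + 13664*I*√3) = 40916 + 13664*I*√3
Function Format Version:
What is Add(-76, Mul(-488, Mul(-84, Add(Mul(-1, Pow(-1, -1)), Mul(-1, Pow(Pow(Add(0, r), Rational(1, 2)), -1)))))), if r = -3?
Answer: Add(40916, Mul(13664, I, Pow(3, Rational(1, 2)))) ≈ Add(40916., Mul(23667., I))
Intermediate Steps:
Add(-76, Mul(-488, Mul(-84, Add(Mul(-1, Pow(-1, -1)), Mul(-1, Pow(Pow(Add(0, r), Rational(1, 2)), -1)))))) = Add(-76, Mul(-488, Mul(-84, Add(Mul(-1, Pow(-1, -1)), Mul(-1, Pow(Pow(Add(0, -3), Rational(1, 2)), -1)))))) = Add(-76, Mul(-488, Mul(-84, Add(Mul(-1, -1), Mul(-1, Pow(Pow(-3, Rational(1, 2)), -1)))))) = Add(-76, Mul(-488, Mul(-84, Add(1, Mul(-1, Pow(Mul(I, Pow(3, Rational(1, 2))), -1)))))) = Add(-76, Mul(-488, Mul(-84, Add(1, Mul(-1, Mul(Rational(-1, 3), I, Pow(3, Rational(1, 2)))))))) = Add(-76, Mul(-488, Mul(-84, Add(1, Mul(Rational(1, 3), I, Pow(3, Rational(1, 2))))))) = Add(-76, Mul(-488, Add(-84, Mul(-28, I, Pow(3, Rational(1, 2)))))) = Add(-76, Add(40992, Mul(13664, I, Pow(3, Rational(1, 2))))) = Add(40916, Mul(13664, I, Pow(3, Rational(1, 2))))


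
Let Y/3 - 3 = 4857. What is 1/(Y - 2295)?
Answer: 1/12285 ≈ 8.1400e-5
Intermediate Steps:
Y = 14580 (Y = 9 + 3*4857 = 9 + 14571 = 14580)
1/(Y - 2295) = 1/(14580 - 2295) = 1/12285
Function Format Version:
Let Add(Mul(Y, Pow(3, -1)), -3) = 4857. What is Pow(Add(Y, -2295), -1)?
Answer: Rational(1, 12285) ≈ 8.1400e-5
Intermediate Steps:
Y = 14580 (Y = Add(9, Mul(3, 4857)) = Add(9, 14571) = 14580)
Pow(Add(Y, -2295), -1) = Pow(Add(14580, -2295), -1) = Pow(12285, -1) = Rational(1, 12285)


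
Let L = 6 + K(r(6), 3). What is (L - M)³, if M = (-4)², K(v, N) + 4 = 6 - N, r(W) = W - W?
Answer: -1331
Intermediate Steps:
r(W) = 0
K(v, N) = 2 - N (K(v, N) = -4 + (6 - N) = 2 - N)
L = 5 (L = 6 + (2 - 1*3) = 6 + (2 - 3) = 6 - 1 = 5)
M = 16
(L - M)³ = (5 - 1*16)³ = (5 - 16)³ = (-11)³ = -1331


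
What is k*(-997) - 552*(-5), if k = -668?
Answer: 668756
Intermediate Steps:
k*(-997) - 552*(-5) = -668*(-997) - 552*(-5) = 665996 + 2760 = 668756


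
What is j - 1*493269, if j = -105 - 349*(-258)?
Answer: -403332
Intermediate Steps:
j = 89937 (j = -105 + 90042 = 89937)
j - 1*493269 = 89937 - 1*493269 = 89937 - 493269 = -403332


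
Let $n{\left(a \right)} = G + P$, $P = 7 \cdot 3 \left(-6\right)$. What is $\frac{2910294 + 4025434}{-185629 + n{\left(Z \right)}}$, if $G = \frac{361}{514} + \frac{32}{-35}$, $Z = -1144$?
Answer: $- \frac{124773746720}{3341736263} \approx -37.338$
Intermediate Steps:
$G = - \frac{3813}{17990}$ ($G = 361 \cdot \frac{1}{514} + 32 \left(- \frac{1}{35}\right) = \frac{361}{514} - \frac{32}{35} = - \frac{3813}{17990} \approx -0.21195$)
$P = -126$ ($P = 21 \left(-6\right) = -126$)
$n{\left(a \right)} = - \frac{2270553}{17990}$ ($n{\left(a \right)} = - \frac{3813}{17990} - 126 = - \frac{2270553}{17990}$)
$\frac{2910294 + 4025434}{-185629 + n{\left(Z \right)}} = \frac{2910294 + 4025434}{-185629 - \frac{2270553}{17990}} = \frac{6935728}{- \frac{3341736263}{17990}} = 6935728 \left(- \frac{17990}{3341736263}\right) = - \frac{124773746720}{3341736263}$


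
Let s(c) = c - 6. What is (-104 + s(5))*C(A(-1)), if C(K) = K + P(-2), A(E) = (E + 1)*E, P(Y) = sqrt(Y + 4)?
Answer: -105*sqrt(2) ≈ -148.49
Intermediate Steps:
P(Y) = sqrt(4 + Y)
A(E) = E*(1 + E) (A(E) = (1 + E)*E = E*(1 + E))
C(K) = K + sqrt(2) (C(K) = K + sqrt(4 - 2) = K + sqrt(2))
s(c) = -6 + c
(-104 + s(5))*C(A(-1)) = (-104 + (-6 + 5))*(-(1 - 1) + sqrt(2)) = (-104 - 1)*(-1*0 + sqrt(2)) = -105*(0 + sqrt(2)) = -105*sqrt(2)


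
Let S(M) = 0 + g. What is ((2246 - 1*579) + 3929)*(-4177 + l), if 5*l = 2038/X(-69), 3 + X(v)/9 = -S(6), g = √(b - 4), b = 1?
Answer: 5596*(-187965*√3 + 565933*I)/(45*(√3 - 3*I)) ≈ -2.3438e+7 + 36580.0*I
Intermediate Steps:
g = I*√3 (g = √(1 - 4) = √(-3) = I*√3 ≈ 1.732*I)
S(M) = I*√3 (S(M) = 0 + I*√3 = I*√3)
X(v) = -27 - 9*I*√3 (X(v) = -27 + 9*(-I*√3) = -27 - 9*I*√3)
l = 2038/(5*(-27 - 9*I*√3)) (l = (2038/(-27 - 9*I*√3))/5 = 2038/(5*(-27 - 9*I*√3)) ≈ -11.322 + 6.5369*I)
((2246 - 1*579) + 3929)*(-4177 + l) = ((2246 - 1*579) + 3929)*(-4177 + (-1019/90 + 1019*I*√3/270)) = ((2246 - 579) + 3929)*(-376949/90 + 1019*I*√3/270) = (1667 + 3929)*(-376949/90 + 1019*I*√3/270) = 5596*(-376949/90 + 1019*I*√3/270) = -1054703302/45 + 2851162*I*√3/135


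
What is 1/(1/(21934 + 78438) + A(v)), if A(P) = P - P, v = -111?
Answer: 100372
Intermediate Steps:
A(P) = 0
1/(1/(21934 + 78438) + A(v)) = 1/(1/(21934 + 78438) + 0) = 1/(1/100372 + 0) = 1/(1/100372) = 100372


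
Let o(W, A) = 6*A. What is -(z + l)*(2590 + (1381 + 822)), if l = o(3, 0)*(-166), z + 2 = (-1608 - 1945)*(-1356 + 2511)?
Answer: 19669115581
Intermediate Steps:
z = -4103717 (z = -2 + (-1608 - 1945)*(-1356 + 2511) = -2 - 3553*1155 = -2 - 4103715 = -4103717)
l = 0 (l = (6*0)*(-166) = 0*(-166) = 0)
-(z + l)*(2590 + (1381 + 822)) = -(-4103717 + 0)*(2590 + (1381 + 822)) = -(-4103717)*(2590 + 2203) = -(-4103717)*4793 = -1*(-19669115581) = 19669115581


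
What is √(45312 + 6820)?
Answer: 2*√13033 ≈ 228.32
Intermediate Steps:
√(45312 + 6820) = √52132 = 2*√13033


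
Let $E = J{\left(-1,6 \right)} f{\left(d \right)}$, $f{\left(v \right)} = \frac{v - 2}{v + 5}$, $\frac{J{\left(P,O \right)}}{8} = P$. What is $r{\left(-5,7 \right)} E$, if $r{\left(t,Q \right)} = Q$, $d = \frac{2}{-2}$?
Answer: $42$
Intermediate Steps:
$J{\left(P,O \right)} = 8 P$
$d = -1$ ($d = 2 \left(- \frac{1}{2}\right) = -1$)
$f{\left(v \right)} = \frac{-2 + v}{5 + v}$
$E = 6$ ($E = 8 \left(-1\right) \frac{-2 - 1}{5 - 1} = - 8 \cdot \frac{1}{4} \left(-3\right) = \left(-8\right) \left(- \frac{3}{4}\right) = 6$)
$r{\left(-5,7 \right)} E = 7 \cdot 6 = 42$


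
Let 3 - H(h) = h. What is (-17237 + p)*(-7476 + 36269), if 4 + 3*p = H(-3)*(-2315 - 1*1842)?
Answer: -2207185001/3 ≈ -7.3573e+8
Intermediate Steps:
H(h) = 3 - h
p = -24946/3 (p = -4/3 + ((3 - 1*(-3))*(-2315 - 1*1842))/3 = -4/3 + ((3 + 3)*(-2315 - 1842))/3 = -4/3 + (6*(-4157))/3 = -4/3 + (⅓)*(-24942) = -4/3 - 8314 = -24946/3 ≈ -8315.3)
(-17237 + p)*(-7476 + 36269) = (-17237 - 24946/3)*(-7476 + 36269) = -76657/3*28793 = -2207185001/3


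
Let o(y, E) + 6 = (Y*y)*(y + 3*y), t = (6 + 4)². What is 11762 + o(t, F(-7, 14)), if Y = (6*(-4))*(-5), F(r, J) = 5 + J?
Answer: 4811756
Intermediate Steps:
Y = 120 (Y = -24*(-5) = 120)
t = 100 (t = 10² = 100)
o(y, E) = -6 + 480*y² (o(y, E) = -6 + (120*y)*(y + 3*y) = -6 + (120*y)*(4*y) = -6 + 480*y²)
11762 + o(t, F(-7, 14)) = 11762 + (-6 + 480*100²) = 11762 + (-6 + 480*10000) = 11762 + (-6 + 4800000) = 11762 + 4799994 = 4811756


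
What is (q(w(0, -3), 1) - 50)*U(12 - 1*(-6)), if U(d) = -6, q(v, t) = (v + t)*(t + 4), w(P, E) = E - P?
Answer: 360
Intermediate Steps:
q(v, t) = (4 + t)*(t + v) (q(v, t) = (t + v)*(4 + t) = (4 + t)*(t + v))
(q(w(0, -3), 1) - 50)*U(12 - 1*(-6)) = ((1² + 4*1 + 4*(-3 - 1*0) + 1*(-3 - 1*0)) - 50)*(-6) = ((1 + 4 + 4*(-3 + 0) + 1*(-3 + 0)) - 50)*(-6) = ((1 + 4 + 4*(-3) + 1*(-3)) - 50)*(-6) = ((1 + 4 - 12 - 3) - 50)*(-6) = (-10 - 50)*(-6) = -60*(-6) = 360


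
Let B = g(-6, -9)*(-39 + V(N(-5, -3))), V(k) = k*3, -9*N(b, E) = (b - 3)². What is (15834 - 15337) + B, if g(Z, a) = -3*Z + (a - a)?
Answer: -589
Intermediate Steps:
N(b, E) = -(-3 + b)²/9 (N(b, E) = -(b - 3)²/9 = -(-3 + b)²/9)
V(k) = 3*k
g(Z, a) = -3*Z (g(Z, a) = -3*Z + 0 = -3*Z)
B = -1086 (B = (-3*(-6))*(-39 + 3*(-(-3 - 5)²/9)) = 18*(-39 + 3*(-⅑*(-8)²)) = 18*(-39 + 3*(-⅑*64)) = 18*(-39 + 3*(-64/9)) = 18*(-39 - 64/3) = 18*(-181/3) = -1086)
(15834 - 15337) + B = (15834 - 15337) - 1086 = 497 - 1086 = -589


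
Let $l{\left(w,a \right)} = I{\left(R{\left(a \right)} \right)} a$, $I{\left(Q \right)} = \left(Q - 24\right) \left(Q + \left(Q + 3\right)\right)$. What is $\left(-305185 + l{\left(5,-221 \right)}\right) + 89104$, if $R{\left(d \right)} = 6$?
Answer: $-156411$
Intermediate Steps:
$I{\left(Q \right)} = \left(-24 + Q\right) \left(3 + 2 Q\right)$ ($I{\left(Q \right)} = \left(-24 + Q\right) \left(Q + \left(3 + Q\right)\right) = \left(-24 + Q\right) \left(3 + 2 Q\right)$)
$l{\left(w,a \right)} = - 270 a$ ($l{\left(w,a \right)} = \left(-72 - 270 + 2 \cdot 6^{2}\right) a = \left(-72 - 270 + 2 \cdot 36\right) a = \left(-72 - 270 + 72\right) a = - 270 a$)
$\left(-305185 + l{\left(5,-221 \right)}\right) + 89104 = \left(-305185 - -59670\right) + 89104 = \left(-305185 + 59670\right) + 89104 = -245515 + 89104 = -156411$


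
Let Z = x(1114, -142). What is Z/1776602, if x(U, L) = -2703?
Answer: -159/104506 ≈ -0.0015214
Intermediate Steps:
Z = -2703
Z/1776602 = -2703/1776602 = -2703*1/1776602 = -159/104506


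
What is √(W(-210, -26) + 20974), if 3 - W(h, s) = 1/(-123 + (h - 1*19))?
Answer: √162445910/88 ≈ 144.83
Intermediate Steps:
W(h, s) = 3 - 1/(-142 + h) (W(h, s) = 3 - 1/(-123 + (h - 1*19)) = 3 - 1/(-123 + (h - 19)) = 3 - 1/(-123 + (-19 + h)) = 3 - 1/(-142 + h))
√(W(-210, -26) + 20974) = √((-427 + 3*(-210))/(-142 - 210) + 20974) = √((-427 - 630)/(-352) + 20974) = √(-1/352*(-1057) + 20974) = √(1057/352 + 20974) = √(7383905/352) = √162445910/88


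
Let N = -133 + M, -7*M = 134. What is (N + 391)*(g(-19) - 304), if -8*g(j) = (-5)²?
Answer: -73359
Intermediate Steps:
M = -134/7 (M = -⅐*134 = -134/7 ≈ -19.143)
g(j) = -25/8 (g(j) = -⅛*(-5)² = -⅛*25 = -25/8)
N = -1065/7 (N = -133 - 134/7 = -1065/7 ≈ -152.14)
(N + 391)*(g(-19) - 304) = (-1065/7 + 391)*(-25/8 - 304) = (1672/7)*(-2457/8) = -73359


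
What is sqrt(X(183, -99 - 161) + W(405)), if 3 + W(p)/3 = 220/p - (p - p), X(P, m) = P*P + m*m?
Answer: 2*sqrt(2046903)/9 ≈ 317.93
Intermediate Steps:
X(P, m) = P**2 + m**2
W(p) = -9 + 660/p (W(p) = -9 + 3*(220/p - (p - p)) = -9 + 3*(220/p - 1*0) = -9 + 3*(220/p + 0) = -9 + 3*(220/p) = -9 + 660/p)
sqrt(X(183, -99 - 161) + W(405)) = sqrt((183**2 + (-99 - 161)**2) + (-9 + 660/405)) = sqrt((33489 + (-260)**2) + (-9 + 660*(1/405))) = sqrt((33489 + 67600) + (-9 + 44/27)) = sqrt(101089 - 199/27) = sqrt(2729204/27) = 2*sqrt(2046903)/9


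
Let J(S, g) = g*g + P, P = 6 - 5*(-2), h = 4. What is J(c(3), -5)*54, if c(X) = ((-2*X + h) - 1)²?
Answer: 2214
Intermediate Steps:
P = 16 (P = 6 + 10 = 16)
c(X) = (3 - 2*X)² (c(X) = ((-2*X + 4) - 1)² = ((4 - 2*X) - 1)² = (3 - 2*X)²)
J(S, g) = 16 + g² (J(S, g) = g*g + 16 = g² + 16 = 16 + g²)
J(c(3), -5)*54 = (16 + (-5)²)*54 = (16 + 25)*54 = 41*54 = 2214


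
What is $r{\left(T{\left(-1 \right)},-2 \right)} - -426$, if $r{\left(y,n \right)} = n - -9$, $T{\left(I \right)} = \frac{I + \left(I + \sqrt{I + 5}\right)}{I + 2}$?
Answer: $433$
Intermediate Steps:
$T{\left(I \right)} = \frac{\sqrt{5 + I} + 2 I}{2 + I}$ ($T{\left(I \right)} = \frac{I + \left(I + \sqrt{5 + I}\right)}{2 + I} = \frac{\sqrt{5 + I} + 2 I}{2 + I}$)
$r{\left(y,n \right)} = 9 + n$ ($r{\left(y,n \right)} = n + 9 = 9 + n$)
$r{\left(T{\left(-1 \right)},-2 \right)} - -426 = \left(9 - 2\right) - -426 = 7 + 426 = 433$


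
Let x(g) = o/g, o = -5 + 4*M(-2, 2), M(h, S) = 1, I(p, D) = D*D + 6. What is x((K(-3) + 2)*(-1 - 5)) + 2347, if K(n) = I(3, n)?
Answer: 239395/102 ≈ 2347.0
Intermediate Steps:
I(p, D) = 6 + D**2 (I(p, D) = D**2 + 6 = 6 + D**2)
K(n) = 6 + n**2
o = -1 (o = -5 + 4*1 = -5 + 4 = -1)
x(g) = -1/g
x((K(-3) + 2)*(-1 - 5)) + 2347 = -1/(((6 + (-3)**2) + 2)*(-1 - 5)) + 2347 = -1/(((6 + 9) + 2)*(-6)) + 2347 = -1/((15 + 2)*(-6)) + 2347 = -1/(17*(-6)) + 2347 = -1/(-102) + 2347 = -1*(-1/102) + 2347 = 1/102 + 2347 = 239395/102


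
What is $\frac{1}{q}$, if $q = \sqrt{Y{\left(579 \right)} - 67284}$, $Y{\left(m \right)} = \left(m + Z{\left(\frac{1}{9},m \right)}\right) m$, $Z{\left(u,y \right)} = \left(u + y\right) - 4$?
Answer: $\frac{\sqrt{5408517}}{1802839} \approx 0.00129$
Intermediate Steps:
$Z{\left(u,y \right)} = -4 + u + y$
$Y{\left(m \right)} = m \left(- \frac{35}{9} + 2 m\right)$ ($Y{\left(m \right)} = \left(m + \left(-4 + \frac{1}{9} + m\right)\right) m = \left(m + \left(- \frac{35}{9} + m\right)\right) m = \left(- \frac{35}{9} + 2 m\right) m = m \left(- \frac{35}{9} + 2 m\right)$)
$q = \frac{\sqrt{5408517}}{3}$ ($q = \sqrt{\frac{1}{9} \cdot 579 \left(-35 + 18 \cdot 579\right) - 67284} = \sqrt{\frac{1}{9} \cdot 579 \left(-35 + 10422\right) - 67284} = \sqrt{\frac{1}{9} \cdot 579 \cdot 10387 - 67284} = \sqrt{\frac{2004691}{3} - 67284} = \sqrt{\frac{1802839}{3}} = \frac{\sqrt{5408517}}{3} \approx 775.21$)
$\frac{1}{q} = \frac{1}{\frac{1}{3} \sqrt{5408517}} = \frac{\sqrt{5408517}}{1802839}$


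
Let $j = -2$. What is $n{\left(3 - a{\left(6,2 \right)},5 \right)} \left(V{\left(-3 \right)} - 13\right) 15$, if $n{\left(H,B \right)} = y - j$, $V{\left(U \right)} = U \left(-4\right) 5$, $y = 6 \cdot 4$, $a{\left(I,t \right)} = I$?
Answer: $18330$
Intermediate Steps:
$y = 24$
$V{\left(U \right)} = - 20 U$ ($V{\left(U \right)} = - 4 U 5 = - 20 U$)
$n{\left(H,B \right)} = 26$ ($n{\left(H,B \right)} = 24 - -2 = 24 + 2 = 26$)
$n{\left(3 - a{\left(6,2 \right)},5 \right)} \left(V{\left(-3 \right)} - 13\right) 15 = 26 \left(\left(-20\right) \left(-3\right) - 13\right) 15 = 26 \left(60 - 13\right) 15 = 26 \cdot 47 \cdot 15 = 1222 \cdot 15 = 18330$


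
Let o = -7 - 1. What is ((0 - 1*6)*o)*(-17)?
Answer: -816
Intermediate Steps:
o = -8
((0 - 1*6)*o)*(-17) = ((0 - 1*6)*(-8))*(-17) = ((0 - 6)*(-8))*(-17) = -6*(-8)*(-17) = 48*(-17) = -816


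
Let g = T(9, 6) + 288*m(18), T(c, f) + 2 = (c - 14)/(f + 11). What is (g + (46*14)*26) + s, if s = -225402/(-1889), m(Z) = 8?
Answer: 615446587/32113 ≈ 19165.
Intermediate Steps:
T(c, f) = -2 + (-14 + c)/(11 + f) (T(c, f) = -2 + (c - 14)/(f + 11) = -2 + (-14 + c)/(11 + f))
g = 39129/17 (g = (-36 + 9 - 2*6)/(11 + 6) + 288*8 = (-36 + 9 - 12)/17 + 2304 = (1/17)*(-39) + 2304 = -39/17 + 2304 = 39129/17 ≈ 2301.7)
s = 225402/1889 (s = -225402*(-1/1889) = 225402/1889 ≈ 119.32)
(g + (46*14)*26) + s = (39129/17 + (46*14)*26) + 225402/1889 = (39129/17 + 644*26) + 225402/1889 = (39129/17 + 16744) + 225402/1889 = 323777/17 + 225402/1889 = 615446587/32113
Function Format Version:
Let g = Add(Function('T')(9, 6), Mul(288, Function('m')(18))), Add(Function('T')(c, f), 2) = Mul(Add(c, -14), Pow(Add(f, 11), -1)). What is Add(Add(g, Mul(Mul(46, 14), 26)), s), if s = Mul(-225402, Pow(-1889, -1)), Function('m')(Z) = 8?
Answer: Rational(615446587, 32113) ≈ 19165.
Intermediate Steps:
Function('T')(c, f) = Add(-2, Mul(Pow(Add(11, f), -1), Add(-14, c))) (Function('T')(c, f) = Add(-2, Mul(Add(c, -14), Pow(Add(f, 11), -1))) = Add(-2, Mul(Add(-14, c), Pow(Add(11, f), -1))) = Add(-2, Mul(Pow(Add(11, f), -1), Add(-14, c))))
g = Rational(39129, 17) (g = Add(Mul(Pow(Add(11, 6), -1), Add(-36, 9, Mul(-2, 6))), Mul(288, 8)) = Add(Mul(Pow(17, -1), Add(-36, 9, -12)), 2304) = Add(Mul(Rational(1, 17), -39), 2304) = Add(Rational(-39, 17), 2304) = Rational(39129, 17) ≈ 2301.7)
s = Rational(225402, 1889) (s = Mul(-225402, Rational(-1, 1889)) = Rational(225402, 1889) ≈ 119.32)
Add(Add(g, Mul(Mul(46, 14), 26)), s) = Add(Add(Rational(39129, 17), Mul(Mul(46, 14), 26)), Rational(225402, 1889)) = Add(Add(Rational(39129, 17), Mul(644, 26)), Rational(225402, 1889)) = Add(Add(Rational(39129, 17), 16744), Rational(225402, 1889)) = Add(Rational(323777, 17), Rational(225402, 1889)) = Rational(615446587, 32113)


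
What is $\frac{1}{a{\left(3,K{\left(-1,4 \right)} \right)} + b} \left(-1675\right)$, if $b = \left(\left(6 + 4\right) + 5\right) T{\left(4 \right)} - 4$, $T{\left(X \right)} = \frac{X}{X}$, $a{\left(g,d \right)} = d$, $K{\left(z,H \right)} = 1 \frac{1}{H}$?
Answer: $- \frac{1340}{9} \approx -148.89$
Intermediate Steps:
$K{\left(z,H \right)} = \frac{1}{H}$
$T{\left(X \right)} = 1$
$b = 11$ ($b = \left(\left(6 + 4\right) + 5\right) 1 - 4 = \left(10 + 5\right) 1 - 4 = 15 \cdot 1 - 4 = 15 - 4 = 11$)
$\frac{1}{a{\left(3,K{\left(-1,4 \right)} \right)} + b} \left(-1675\right) = \frac{1}{\frac{1}{4} + 11} \left(-1675\right) = \frac{1}{\frac{45}{4}} \left(-1675\right) = \frac{4}{45} \left(-1675\right) = - \frac{1340}{9}$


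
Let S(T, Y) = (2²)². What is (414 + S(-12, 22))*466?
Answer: 200380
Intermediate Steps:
S(T, Y) = 16 (S(T, Y) = 4² = 16)
(414 + S(-12, 22))*466 = (414 + 16)*466 = 430*466 = 200380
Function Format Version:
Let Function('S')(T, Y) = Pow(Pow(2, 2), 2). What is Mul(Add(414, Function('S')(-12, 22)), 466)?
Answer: 200380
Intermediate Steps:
Function('S')(T, Y) = 16 (Function('S')(T, Y) = Pow(4, 2) = 16)
Mul(Add(414, Function('S')(-12, 22)), 466) = Mul(Add(414, 16), 466) = Mul(430, 466) = 200380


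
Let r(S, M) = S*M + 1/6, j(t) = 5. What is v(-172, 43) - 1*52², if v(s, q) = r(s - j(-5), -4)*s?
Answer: -373526/3 ≈ -1.2451e+5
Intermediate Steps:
r(S, M) = ⅙ + M*S (r(S, M) = M*S + ⅙ = ⅙ + M*S)
v(s, q) = s*(121/6 - 4*s) (v(s, q) = (⅙ - 4*(s - 1*5))*s = (⅙ - 4*(s - 5))*s = (⅙ - 4*(-5 + s))*s = (⅙ + (20 - 4*s))*s = (121/6 - 4*s)*s = s*(121/6 - 4*s))
v(-172, 43) - 1*52² = (⅙)*(-172)*(121 - 24*(-172)) - 1*52² = (⅙)*(-172)*(121 + 4128) - 1*2704 = (⅙)*(-172)*4249 - 2704 = -365414/3 - 2704 = -373526/3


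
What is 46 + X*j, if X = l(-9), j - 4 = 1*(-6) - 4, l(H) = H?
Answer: 100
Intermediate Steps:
j = -6 (j = 4 + (1*(-6) - 4) = 4 + (-6 - 4) = 4 - 10 = -6)
X = -9
46 + X*j = 46 - 9*(-6) = 46 + 54 = 100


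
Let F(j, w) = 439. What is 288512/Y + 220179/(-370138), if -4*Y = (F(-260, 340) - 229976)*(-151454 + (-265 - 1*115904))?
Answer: -1932269533908179/3248192579769434 ≈ -0.59488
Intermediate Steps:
Y = -61429380551/4 (Y = -(439 - 229976)*(-151454 + (-265 - 1*115904))/4 = -(-229537)*(-151454 + (-265 - 115904))/4 = -(-229537)*(-151454 - 116169)/4 = -(-229537)*(-267623)/4 = -¼*61429380551 = -61429380551/4 ≈ -1.5357e+10)
288512/Y + 220179/(-370138) = 288512/(-61429380551/4) + 220179/(-370138) = 288512*(-4/61429380551) + 220179*(-1/370138) = -164864/8775625793 - 220179/370138 = -1932269533908179/3248192579769434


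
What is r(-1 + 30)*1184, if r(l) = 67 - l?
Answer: 44992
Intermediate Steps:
r(-1 + 30)*1184 = (67 - (-1 + 30))*1184 = (67 - 1*29)*1184 = (67 - 29)*1184 = 38*1184 = 44992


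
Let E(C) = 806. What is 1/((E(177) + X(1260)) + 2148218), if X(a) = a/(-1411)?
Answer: 1411/3032271604 ≈ 4.6533e-7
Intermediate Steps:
X(a) = -a/1411 (X(a) = a*(-1/1411) = -a/1411)
1/((E(177) + X(1260)) + 2148218) = 1/((806 - 1/1411*1260) + 2148218) = 1/((806 - 1260/1411) + 2148218) = 1/(1136006/1411 + 2148218) = 1/(3032271604/1411) = 1411/3032271604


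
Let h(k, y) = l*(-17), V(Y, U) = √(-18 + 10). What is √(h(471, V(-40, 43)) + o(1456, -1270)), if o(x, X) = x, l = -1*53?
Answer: √2357 ≈ 48.549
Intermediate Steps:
V(Y, U) = 2*I*√2 (V(Y, U) = √(-8) = 2*I*√2)
l = -53
h(k, y) = 901 (h(k, y) = -53*(-17) = 901)
√(h(471, V(-40, 43)) + o(1456, -1270)) = √(901 + 1456) = √2357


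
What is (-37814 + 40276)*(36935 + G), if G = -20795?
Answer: 39736680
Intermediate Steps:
(-37814 + 40276)*(36935 + G) = (-37814 + 40276)*(36935 - 20795) = 2462*16140 = 39736680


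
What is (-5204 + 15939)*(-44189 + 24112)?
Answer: -215526595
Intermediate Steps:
(-5204 + 15939)*(-44189 + 24112) = 10735*(-20077) = -215526595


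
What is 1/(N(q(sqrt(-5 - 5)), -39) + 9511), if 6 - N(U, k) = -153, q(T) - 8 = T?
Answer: 1/9670 ≈ 0.00010341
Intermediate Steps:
q(T) = 8 + T
N(U, k) = 159 (N(U, k) = 6 - 1*(-153) = 6 + 153 = 159)
1/(N(q(sqrt(-5 - 5)), -39) + 9511) = 1/(159 + 9511) = 1/9670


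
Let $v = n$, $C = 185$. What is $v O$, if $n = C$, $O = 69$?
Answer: $12765$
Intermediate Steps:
$n = 185$
$v = 185$
$v O = 185 \cdot 69 = 12765$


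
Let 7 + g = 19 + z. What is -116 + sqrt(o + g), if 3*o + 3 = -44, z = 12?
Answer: -116 + 5*sqrt(3)/3 ≈ -113.11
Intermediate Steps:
o = -47/3 (o = -1 + (1/3)*(-44) = -1 - 44/3 = -47/3 ≈ -15.667)
g = 24 (g = -7 + (19 + 12) = -7 + 31 = 24)
-116 + sqrt(o + g) = -116 + sqrt(-47/3 + 24) = -116 + sqrt(25/3) = -116 + 5*sqrt(3)/3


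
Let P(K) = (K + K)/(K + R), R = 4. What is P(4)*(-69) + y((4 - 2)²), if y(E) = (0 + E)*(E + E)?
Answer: -37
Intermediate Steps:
P(K) = 2*K/(4 + K) (P(K) = (K + K)/(K + 4) = (2*K)/(4 + K) = 2*K/(4 + K))
y(E) = 2*E² (y(E) = E*(2*E) = 2*E²)
P(4)*(-69) + y((4 - 2)²) = (2*4/(4 + 4))*(-69) + 2*((4 - 2)²)² = (2*4/8)*(-69) + 2*(2²)² = (2*4*(⅛))*(-69) + 2*4² = 1*(-69) + 2*16 = -69 + 32 = -37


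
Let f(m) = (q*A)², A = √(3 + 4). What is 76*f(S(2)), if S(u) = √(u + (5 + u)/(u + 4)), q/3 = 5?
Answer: 119700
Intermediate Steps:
q = 15 (q = 3*5 = 15)
A = √7 ≈ 2.6458
S(u) = √(u + (5 + u)/(4 + u))
f(m) = 1575 (f(m) = (15*√7)² = 1575)
76*f(S(2)) = 76*1575 = 119700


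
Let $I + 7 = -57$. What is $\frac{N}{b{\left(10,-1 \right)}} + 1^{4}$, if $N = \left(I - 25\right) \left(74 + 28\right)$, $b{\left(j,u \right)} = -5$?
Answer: $\frac{9083}{5} \approx 1816.6$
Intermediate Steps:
$I = -64$ ($I = -7 - 57 = -64$)
$N = -9078$ ($N = \left(-64 - 25\right) \left(74 + 28\right) = \left(-89\right) 102 = -9078$)
$\frac{N}{b{\left(10,-1 \right)}} + 1^{4} = \frac{1}{-5} \left(-9078\right) + 1^{4} = \left(- \frac{1}{5}\right) \left(-9078\right) + 1 = \frac{9078}{5} + 1 = \frac{9083}{5}$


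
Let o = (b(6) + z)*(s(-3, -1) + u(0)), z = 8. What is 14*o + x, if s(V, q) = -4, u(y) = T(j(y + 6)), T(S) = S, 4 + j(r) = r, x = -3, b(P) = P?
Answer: -395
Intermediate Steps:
j(r) = -4 + r
u(y) = 2 + y (u(y) = -4 + (y + 6) = -4 + (6 + y) = 2 + y)
o = -28 (o = (6 + 8)*(-4 + (2 + 0)) = 14*(-4 + 2) = 14*(-2) = -28)
14*o + x = 14*(-28) - 3 = -392 - 3 = -395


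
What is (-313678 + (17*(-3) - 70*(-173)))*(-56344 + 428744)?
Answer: -112322915600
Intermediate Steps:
(-313678 + (17*(-3) - 70*(-173)))*(-56344 + 428744) = (-313678 + (-51 + 12110))*372400 = (-313678 + 12059)*372400 = -301619*372400 = -112322915600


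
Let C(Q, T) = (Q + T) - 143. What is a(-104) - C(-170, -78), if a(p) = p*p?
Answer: 11207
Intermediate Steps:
a(p) = p**2
C(Q, T) = -143 + Q + T
a(-104) - C(-170, -78) = (-104)**2 - (-143 - 170 - 78) = 10816 - 1*(-391) = 10816 + 391 = 11207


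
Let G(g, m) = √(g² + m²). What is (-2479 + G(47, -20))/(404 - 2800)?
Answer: 2479/2396 - √2609/2396 ≈ 1.0133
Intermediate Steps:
(-2479 + G(47, -20))/(404 - 2800) = (-2479 + √(47² + (-20)²))/(404 - 2800) = (-2479 + √(2209 + 400))/(-2396) = (-2479 + √2609)*(-1/2396) = 2479/2396 - √2609/2396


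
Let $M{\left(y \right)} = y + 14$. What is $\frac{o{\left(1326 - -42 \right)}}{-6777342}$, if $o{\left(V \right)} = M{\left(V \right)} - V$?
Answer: $- \frac{7}{3388671} \approx -2.0657 \cdot 10^{-6}$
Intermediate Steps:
$M{\left(y \right)} = 14 + y$
$o{\left(V \right)} = 14$ ($o{\left(V \right)} = \left(14 + V\right) - V = 14$)
$\frac{o{\left(1326 - -42 \right)}}{-6777342} = \frac{14}{-6777342} = 14 \left(- \frac{1}{6777342}\right) = - \frac{7}{3388671}$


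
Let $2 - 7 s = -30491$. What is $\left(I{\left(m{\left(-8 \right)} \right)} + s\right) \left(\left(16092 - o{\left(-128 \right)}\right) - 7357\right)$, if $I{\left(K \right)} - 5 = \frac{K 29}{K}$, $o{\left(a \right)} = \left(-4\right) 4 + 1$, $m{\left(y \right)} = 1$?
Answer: $38413750$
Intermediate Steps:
$s = \frac{30493}{7}$ ($s = \frac{2}{7} - - \frac{30491}{7} = \frac{2}{7} + \frac{30491}{7} = \frac{30493}{7} \approx 4356.1$)
$o{\left(a \right)} = -15$ ($o{\left(a \right)} = -16 + 1 = -15$)
$I{\left(K \right)} = 34$ ($I{\left(K \right)} = 5 + \frac{K 29}{K} = 5 + \frac{29 K}{K} = 5 + 29 = 34$)
$\left(I{\left(m{\left(-8 \right)} \right)} + s\right) \left(\left(16092 - o{\left(-128 \right)}\right) - 7357\right) = \left(34 + \frac{30493}{7}\right) \left(\left(16092 - -15\right) - 7357\right) = \frac{30731 \left(\left(16092 + 15\right) - 7357\right)}{7} = \frac{30731 \left(16107 - 7357\right)}{7} = \frac{30731}{7} \cdot 8750 = 38413750$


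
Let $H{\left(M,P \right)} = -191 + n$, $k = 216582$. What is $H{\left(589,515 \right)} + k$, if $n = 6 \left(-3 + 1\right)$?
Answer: $216379$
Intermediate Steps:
$n = -12$ ($n = 6 \left(-2\right) = -12$)
$H{\left(M,P \right)} = -203$ ($H{\left(M,P \right)} = -191 - 12 = -203$)
$H{\left(589,515 \right)} + k = -203 + 216582 = 216379$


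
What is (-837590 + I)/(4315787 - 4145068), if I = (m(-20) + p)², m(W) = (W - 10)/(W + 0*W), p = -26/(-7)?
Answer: -164162311/33460924 ≈ -4.9061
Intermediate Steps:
p = 26/7 (p = -⅐*(-26) = 26/7 ≈ 3.7143)
m(W) = (-10 + W)/W (m(W) = (-10 + W)/(W + 0) = (-10 + W)/W)
I = 5329/196 (I = ((-10 - 20)/(-20) + 26/7)² = (-1/20*(-30) + 26/7)² = (3/2 + 26/7)² = (73/14)² = 5329/196 ≈ 27.189)
(-837590 + I)/(4315787 - 4145068) = (-837590 + 5329/196)/(4315787 - 4145068) = -164162311/196/170719 = -164162311/196*1/170719 = -164162311/33460924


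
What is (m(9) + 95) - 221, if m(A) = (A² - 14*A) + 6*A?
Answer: -117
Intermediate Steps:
m(A) = A² - 8*A
(m(9) + 95) - 221 = (9*(-8 + 9) + 95) - 221 = (9*1 + 95) - 221 = (9 + 95) - 221 = 104 - 221 = -117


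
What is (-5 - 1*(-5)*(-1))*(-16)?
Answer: 160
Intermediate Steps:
(-5 - 1*(-5)*(-1))*(-16) = (-5 + 5*(-1))*(-16) = (-5 - 5)*(-16) = -10*(-16) = 160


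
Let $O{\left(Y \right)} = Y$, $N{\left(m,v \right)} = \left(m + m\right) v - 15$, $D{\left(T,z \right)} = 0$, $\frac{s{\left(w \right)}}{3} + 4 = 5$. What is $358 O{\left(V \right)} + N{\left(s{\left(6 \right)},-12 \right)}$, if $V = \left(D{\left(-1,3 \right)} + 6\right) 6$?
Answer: $12801$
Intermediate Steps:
$s{\left(w \right)} = 3$ ($s{\left(w \right)} = -12 + 3 \cdot 5 = -12 + 15 = 3$)
$V = 36$ ($V = \left(0 + 6\right) 6 = 6 \cdot 6 = 36$)
$N{\left(m,v \right)} = -15 + 2 m v$ ($N{\left(m,v \right)} = 2 m v - 15 = -15 + 2 m v$)
$358 O{\left(V \right)} + N{\left(s{\left(6 \right)},-12 \right)} = 358 \cdot 36 + \left(-15 + 2 \cdot 3 \left(-12\right)\right) = 12888 - 87 = 12801$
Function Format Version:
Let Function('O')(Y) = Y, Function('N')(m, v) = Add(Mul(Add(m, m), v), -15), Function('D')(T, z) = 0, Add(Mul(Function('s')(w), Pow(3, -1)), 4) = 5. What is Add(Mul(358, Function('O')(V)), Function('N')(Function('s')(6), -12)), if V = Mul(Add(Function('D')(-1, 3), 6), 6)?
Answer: 12801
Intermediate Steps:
Function('s')(w) = 3 (Function('s')(w) = Add(-12, Mul(3, 5)) = Add(-12, 15) = 3)
V = 36 (V = Mul(Add(0, 6), 6) = Mul(6, 6) = 36)
Function('N')(m, v) = Add(-15, Mul(2, m, v)) (Function('N')(m, v) = Add(Mul(Mul(2, m), v), -15) = Add(Mul(2, m, v), -15) = Add(-15, Mul(2, m, v)))
Add(Mul(358, Function('O')(V)), Function('N')(Function('s')(6), -12)) = Add(Mul(358, 36), Add(-15, Mul(2, 3, -12))) = Add(12888, Add(-15, -72)) = Add(12888, -87) = 12801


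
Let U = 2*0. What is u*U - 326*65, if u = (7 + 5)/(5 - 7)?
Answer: -21190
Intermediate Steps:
u = -6 (u = 12/(-2) = 12*(-½) = -6)
U = 0
u*U - 326*65 = -6*0 - 326*65 = 0 - 21190 = -21190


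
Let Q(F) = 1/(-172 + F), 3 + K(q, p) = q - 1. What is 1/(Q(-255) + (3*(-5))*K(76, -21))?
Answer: -427/461161 ≈ -0.00092592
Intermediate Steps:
K(q, p) = -4 + q (K(q, p) = -3 + (q - 1) = -3 + (-1 + q) = -4 + q)
1/(Q(-255) + (3*(-5))*K(76, -21)) = 1/(1/(-172 - 255) + (3*(-5))*(-4 + 76)) = 1/(1/(-427) - 15*72) = 1/(-1/427 - 1080) = 1/(-461161/427) = -427/461161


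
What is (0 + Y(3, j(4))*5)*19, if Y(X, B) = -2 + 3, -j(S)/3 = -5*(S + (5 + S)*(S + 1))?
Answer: 95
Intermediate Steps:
j(S) = 15*S + 15*(1 + S)*(5 + S) (j(S) = -(-15)*(S + (5 + S)*(S + 1)) = -(-15)*(S + (5 + S)*(1 + S)) = -(-15)*(S + (1 + S)*(5 + S)) = -3*(-5*S - 5*(1 + S)*(5 + S)) = 15*S + 15*(1 + S)*(5 + S))
Y(X, B) = 1
(0 + Y(3, j(4))*5)*19 = (0 + 1*5)*19 = (0 + 5)*19 = 5*19 = 95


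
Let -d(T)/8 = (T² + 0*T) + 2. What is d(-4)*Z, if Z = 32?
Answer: -4608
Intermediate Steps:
d(T) = -16 - 8*T² (d(T) = -8*((T² + 0*T) + 2) = -8*((T² + 0) + 2) = -8*(T² + 2) = -8*(2 + T²) = -16 - 8*T²)
d(-4)*Z = (-16 - 8*(-4)²)*32 = (-16 - 8*16)*32 = (-16 - 128)*32 = -144*32 = -4608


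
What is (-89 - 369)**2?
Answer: 209764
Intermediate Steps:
(-89 - 369)**2 = (-458)**2 = 209764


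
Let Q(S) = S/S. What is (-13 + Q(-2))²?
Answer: 144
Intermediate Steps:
Q(S) = 1
(-13 + Q(-2))² = (-13 + 1)² = (-12)² = 144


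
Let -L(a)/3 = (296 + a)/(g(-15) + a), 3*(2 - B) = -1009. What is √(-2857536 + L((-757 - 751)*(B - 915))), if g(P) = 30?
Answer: 44*I*√2511606947496330/1304465 ≈ 1690.4*I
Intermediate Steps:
B = 1015/3 (B = 2 - ⅓*(-1009) = 2 + 1009/3 = 1015/3 ≈ 338.33)
L(a) = -3*(296 + a)/(30 + a)
√(-2857536 + L((-757 - 751)*(B - 915))) = √(-2857536 + 3*(-296 - (-757 - 751)*(1015/3 - 915))/(30 + (-757 - 751)*(1015/3 - 915))) = √(-2857536 + 3*(-296 - (-1508)*(-1730)/3)/(30 - 1508*(-1730/3))) = √(-2857536 + 3*(-296 - 1*2608840/3)/(30 + 2608840/3)) = √(-2857536 + 3*(-296 - 2608840/3)/(2608930/3)) = √(-2857536 + 3*(3/2608930)*(-2609728/3)) = √(-2857536 - 3914592/1304465) = √(-3727559612832/1304465) = 44*I*√2511606947496330/1304465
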